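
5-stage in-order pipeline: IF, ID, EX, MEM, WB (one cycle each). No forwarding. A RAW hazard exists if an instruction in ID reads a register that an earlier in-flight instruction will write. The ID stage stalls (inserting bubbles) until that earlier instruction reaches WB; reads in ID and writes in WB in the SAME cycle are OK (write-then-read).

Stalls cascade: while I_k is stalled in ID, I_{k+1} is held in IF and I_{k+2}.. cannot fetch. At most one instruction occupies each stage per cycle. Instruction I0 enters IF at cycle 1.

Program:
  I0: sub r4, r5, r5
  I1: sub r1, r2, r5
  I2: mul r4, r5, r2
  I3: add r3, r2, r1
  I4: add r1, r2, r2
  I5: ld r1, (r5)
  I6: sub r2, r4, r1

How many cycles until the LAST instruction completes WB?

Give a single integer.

Answer: 14

Derivation:
I0 sub r4 <- r5,r5: IF@1 ID@2 stall=0 (-) EX@3 MEM@4 WB@5
I1 sub r1 <- r2,r5: IF@2 ID@3 stall=0 (-) EX@4 MEM@5 WB@6
I2 mul r4 <- r5,r2: IF@3 ID@4 stall=0 (-) EX@5 MEM@6 WB@7
I3 add r3 <- r2,r1: IF@4 ID@5 stall=1 (RAW on I1.r1 (WB@6)) EX@7 MEM@8 WB@9
I4 add r1 <- r2,r2: IF@5 ID@7 stall=0 (-) EX@8 MEM@9 WB@10
I5 ld r1 <- r5: IF@7 ID@8 stall=0 (-) EX@9 MEM@10 WB@11
I6 sub r2 <- r4,r1: IF@8 ID@9 stall=2 (RAW on I5.r1 (WB@11)) EX@12 MEM@13 WB@14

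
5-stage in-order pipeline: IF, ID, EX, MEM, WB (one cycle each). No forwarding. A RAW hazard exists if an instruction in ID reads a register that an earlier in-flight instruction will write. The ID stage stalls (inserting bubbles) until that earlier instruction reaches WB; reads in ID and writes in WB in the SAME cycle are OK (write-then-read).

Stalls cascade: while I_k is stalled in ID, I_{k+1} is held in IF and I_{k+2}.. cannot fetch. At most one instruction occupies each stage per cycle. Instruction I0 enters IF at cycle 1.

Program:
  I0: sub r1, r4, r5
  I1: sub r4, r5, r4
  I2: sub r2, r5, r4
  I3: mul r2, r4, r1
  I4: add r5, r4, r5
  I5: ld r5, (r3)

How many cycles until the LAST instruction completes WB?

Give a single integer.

Answer: 12

Derivation:
I0 sub r1 <- r4,r5: IF@1 ID@2 stall=0 (-) EX@3 MEM@4 WB@5
I1 sub r4 <- r5,r4: IF@2 ID@3 stall=0 (-) EX@4 MEM@5 WB@6
I2 sub r2 <- r5,r4: IF@3 ID@4 stall=2 (RAW on I1.r4 (WB@6)) EX@7 MEM@8 WB@9
I3 mul r2 <- r4,r1: IF@4 ID@7 stall=0 (-) EX@8 MEM@9 WB@10
I4 add r5 <- r4,r5: IF@7 ID@8 stall=0 (-) EX@9 MEM@10 WB@11
I5 ld r5 <- r3: IF@8 ID@9 stall=0 (-) EX@10 MEM@11 WB@12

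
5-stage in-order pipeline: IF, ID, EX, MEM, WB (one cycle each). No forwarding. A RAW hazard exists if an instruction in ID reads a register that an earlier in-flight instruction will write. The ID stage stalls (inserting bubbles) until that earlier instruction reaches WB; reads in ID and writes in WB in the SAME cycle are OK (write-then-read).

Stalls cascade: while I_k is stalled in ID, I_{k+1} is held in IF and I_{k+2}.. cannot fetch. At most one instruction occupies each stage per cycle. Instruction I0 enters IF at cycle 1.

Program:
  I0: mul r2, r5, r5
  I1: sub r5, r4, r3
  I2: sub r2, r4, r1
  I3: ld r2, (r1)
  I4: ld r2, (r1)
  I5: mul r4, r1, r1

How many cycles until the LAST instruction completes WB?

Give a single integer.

I0 mul r2 <- r5,r5: IF@1 ID@2 stall=0 (-) EX@3 MEM@4 WB@5
I1 sub r5 <- r4,r3: IF@2 ID@3 stall=0 (-) EX@4 MEM@5 WB@6
I2 sub r2 <- r4,r1: IF@3 ID@4 stall=0 (-) EX@5 MEM@6 WB@7
I3 ld r2 <- r1: IF@4 ID@5 stall=0 (-) EX@6 MEM@7 WB@8
I4 ld r2 <- r1: IF@5 ID@6 stall=0 (-) EX@7 MEM@8 WB@9
I5 mul r4 <- r1,r1: IF@6 ID@7 stall=0 (-) EX@8 MEM@9 WB@10

Answer: 10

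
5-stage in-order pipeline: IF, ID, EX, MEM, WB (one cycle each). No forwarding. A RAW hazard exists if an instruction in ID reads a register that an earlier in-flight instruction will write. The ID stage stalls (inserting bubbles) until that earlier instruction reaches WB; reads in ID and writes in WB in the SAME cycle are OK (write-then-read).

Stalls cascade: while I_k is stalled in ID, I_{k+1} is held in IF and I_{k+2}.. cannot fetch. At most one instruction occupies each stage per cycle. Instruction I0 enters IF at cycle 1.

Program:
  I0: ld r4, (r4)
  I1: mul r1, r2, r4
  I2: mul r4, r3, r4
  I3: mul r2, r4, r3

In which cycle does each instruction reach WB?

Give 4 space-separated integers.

I0 ld r4 <- r4: IF@1 ID@2 stall=0 (-) EX@3 MEM@4 WB@5
I1 mul r1 <- r2,r4: IF@2 ID@3 stall=2 (RAW on I0.r4 (WB@5)) EX@6 MEM@7 WB@8
I2 mul r4 <- r3,r4: IF@3 ID@6 stall=0 (-) EX@7 MEM@8 WB@9
I3 mul r2 <- r4,r3: IF@6 ID@7 stall=2 (RAW on I2.r4 (WB@9)) EX@10 MEM@11 WB@12

Answer: 5 8 9 12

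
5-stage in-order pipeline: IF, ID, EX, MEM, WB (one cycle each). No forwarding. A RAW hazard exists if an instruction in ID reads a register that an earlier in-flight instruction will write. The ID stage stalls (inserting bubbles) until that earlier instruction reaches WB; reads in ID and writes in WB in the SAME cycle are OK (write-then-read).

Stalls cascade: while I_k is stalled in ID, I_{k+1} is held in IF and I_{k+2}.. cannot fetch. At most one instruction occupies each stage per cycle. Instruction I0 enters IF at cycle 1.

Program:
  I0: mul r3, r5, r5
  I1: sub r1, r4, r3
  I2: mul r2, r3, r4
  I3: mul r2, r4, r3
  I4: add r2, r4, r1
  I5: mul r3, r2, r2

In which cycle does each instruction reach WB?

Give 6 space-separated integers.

I0 mul r3 <- r5,r5: IF@1 ID@2 stall=0 (-) EX@3 MEM@4 WB@5
I1 sub r1 <- r4,r3: IF@2 ID@3 stall=2 (RAW on I0.r3 (WB@5)) EX@6 MEM@7 WB@8
I2 mul r2 <- r3,r4: IF@3 ID@6 stall=0 (-) EX@7 MEM@8 WB@9
I3 mul r2 <- r4,r3: IF@6 ID@7 stall=0 (-) EX@8 MEM@9 WB@10
I4 add r2 <- r4,r1: IF@7 ID@8 stall=0 (-) EX@9 MEM@10 WB@11
I5 mul r3 <- r2,r2: IF@8 ID@9 stall=2 (RAW on I4.r2 (WB@11)) EX@12 MEM@13 WB@14

Answer: 5 8 9 10 11 14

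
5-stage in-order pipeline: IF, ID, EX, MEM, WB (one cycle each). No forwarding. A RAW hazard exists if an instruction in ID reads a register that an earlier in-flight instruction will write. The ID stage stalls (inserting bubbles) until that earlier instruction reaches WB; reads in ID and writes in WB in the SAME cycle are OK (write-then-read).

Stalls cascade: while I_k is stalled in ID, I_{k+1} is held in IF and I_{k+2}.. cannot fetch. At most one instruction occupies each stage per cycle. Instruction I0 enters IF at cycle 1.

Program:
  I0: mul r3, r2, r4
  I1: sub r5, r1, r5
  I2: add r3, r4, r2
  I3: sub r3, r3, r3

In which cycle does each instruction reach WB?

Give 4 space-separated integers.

Answer: 5 6 7 10

Derivation:
I0 mul r3 <- r2,r4: IF@1 ID@2 stall=0 (-) EX@3 MEM@4 WB@5
I1 sub r5 <- r1,r5: IF@2 ID@3 stall=0 (-) EX@4 MEM@5 WB@6
I2 add r3 <- r4,r2: IF@3 ID@4 stall=0 (-) EX@5 MEM@6 WB@7
I3 sub r3 <- r3,r3: IF@4 ID@5 stall=2 (RAW on I2.r3 (WB@7)) EX@8 MEM@9 WB@10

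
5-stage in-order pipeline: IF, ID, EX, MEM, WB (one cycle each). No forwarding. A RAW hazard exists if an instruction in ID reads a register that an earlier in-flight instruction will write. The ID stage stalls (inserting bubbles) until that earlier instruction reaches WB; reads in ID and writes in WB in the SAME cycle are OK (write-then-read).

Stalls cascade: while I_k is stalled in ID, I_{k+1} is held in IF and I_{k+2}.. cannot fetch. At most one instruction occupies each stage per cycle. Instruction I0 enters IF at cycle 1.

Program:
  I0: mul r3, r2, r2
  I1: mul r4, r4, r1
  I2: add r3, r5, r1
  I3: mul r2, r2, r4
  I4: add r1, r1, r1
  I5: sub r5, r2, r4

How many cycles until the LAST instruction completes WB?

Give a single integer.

I0 mul r3 <- r2,r2: IF@1 ID@2 stall=0 (-) EX@3 MEM@4 WB@5
I1 mul r4 <- r4,r1: IF@2 ID@3 stall=0 (-) EX@4 MEM@5 WB@6
I2 add r3 <- r5,r1: IF@3 ID@4 stall=0 (-) EX@5 MEM@6 WB@7
I3 mul r2 <- r2,r4: IF@4 ID@5 stall=1 (RAW on I1.r4 (WB@6)) EX@7 MEM@8 WB@9
I4 add r1 <- r1,r1: IF@5 ID@7 stall=0 (-) EX@8 MEM@9 WB@10
I5 sub r5 <- r2,r4: IF@7 ID@8 stall=1 (RAW on I3.r2 (WB@9)) EX@10 MEM@11 WB@12

Answer: 12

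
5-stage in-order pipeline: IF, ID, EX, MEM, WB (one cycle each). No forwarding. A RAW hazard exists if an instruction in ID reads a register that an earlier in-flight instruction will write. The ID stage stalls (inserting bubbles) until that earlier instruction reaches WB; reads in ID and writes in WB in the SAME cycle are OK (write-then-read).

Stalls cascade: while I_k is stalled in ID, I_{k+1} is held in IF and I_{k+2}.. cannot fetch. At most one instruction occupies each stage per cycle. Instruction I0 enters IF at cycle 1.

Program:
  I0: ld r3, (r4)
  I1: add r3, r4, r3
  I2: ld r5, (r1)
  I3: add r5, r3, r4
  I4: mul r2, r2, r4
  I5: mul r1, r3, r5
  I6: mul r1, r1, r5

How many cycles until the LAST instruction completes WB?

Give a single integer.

Answer: 17

Derivation:
I0 ld r3 <- r4: IF@1 ID@2 stall=0 (-) EX@3 MEM@4 WB@5
I1 add r3 <- r4,r3: IF@2 ID@3 stall=2 (RAW on I0.r3 (WB@5)) EX@6 MEM@7 WB@8
I2 ld r5 <- r1: IF@3 ID@6 stall=0 (-) EX@7 MEM@8 WB@9
I3 add r5 <- r3,r4: IF@6 ID@7 stall=1 (RAW on I1.r3 (WB@8)) EX@9 MEM@10 WB@11
I4 mul r2 <- r2,r4: IF@7 ID@9 stall=0 (-) EX@10 MEM@11 WB@12
I5 mul r1 <- r3,r5: IF@9 ID@10 stall=1 (RAW on I3.r5 (WB@11)) EX@12 MEM@13 WB@14
I6 mul r1 <- r1,r5: IF@10 ID@12 stall=2 (RAW on I5.r1 (WB@14)) EX@15 MEM@16 WB@17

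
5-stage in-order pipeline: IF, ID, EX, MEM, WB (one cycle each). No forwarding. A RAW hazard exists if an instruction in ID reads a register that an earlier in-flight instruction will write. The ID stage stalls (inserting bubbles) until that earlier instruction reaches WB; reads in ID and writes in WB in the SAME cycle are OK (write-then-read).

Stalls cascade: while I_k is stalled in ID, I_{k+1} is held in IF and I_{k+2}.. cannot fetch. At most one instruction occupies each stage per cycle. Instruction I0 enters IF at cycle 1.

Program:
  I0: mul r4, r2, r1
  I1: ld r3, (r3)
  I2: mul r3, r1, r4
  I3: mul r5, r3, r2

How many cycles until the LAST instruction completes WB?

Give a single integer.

I0 mul r4 <- r2,r1: IF@1 ID@2 stall=0 (-) EX@3 MEM@4 WB@5
I1 ld r3 <- r3: IF@2 ID@3 stall=0 (-) EX@4 MEM@5 WB@6
I2 mul r3 <- r1,r4: IF@3 ID@4 stall=1 (RAW on I0.r4 (WB@5)) EX@6 MEM@7 WB@8
I3 mul r5 <- r3,r2: IF@4 ID@6 stall=2 (RAW on I2.r3 (WB@8)) EX@9 MEM@10 WB@11

Answer: 11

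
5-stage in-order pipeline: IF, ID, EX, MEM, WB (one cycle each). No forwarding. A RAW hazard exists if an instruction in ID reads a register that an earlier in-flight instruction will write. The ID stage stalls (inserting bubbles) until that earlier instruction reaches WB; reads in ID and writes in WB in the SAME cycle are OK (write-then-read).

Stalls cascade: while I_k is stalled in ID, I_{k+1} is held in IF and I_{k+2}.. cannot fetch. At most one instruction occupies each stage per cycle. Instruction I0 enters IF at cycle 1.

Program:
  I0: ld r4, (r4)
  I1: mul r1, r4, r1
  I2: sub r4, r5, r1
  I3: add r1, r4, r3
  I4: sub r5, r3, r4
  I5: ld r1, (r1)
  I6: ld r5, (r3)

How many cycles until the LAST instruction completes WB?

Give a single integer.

I0 ld r4 <- r4: IF@1 ID@2 stall=0 (-) EX@3 MEM@4 WB@5
I1 mul r1 <- r4,r1: IF@2 ID@3 stall=2 (RAW on I0.r4 (WB@5)) EX@6 MEM@7 WB@8
I2 sub r4 <- r5,r1: IF@3 ID@6 stall=2 (RAW on I1.r1 (WB@8)) EX@9 MEM@10 WB@11
I3 add r1 <- r4,r3: IF@6 ID@9 stall=2 (RAW on I2.r4 (WB@11)) EX@12 MEM@13 WB@14
I4 sub r5 <- r3,r4: IF@9 ID@12 stall=0 (-) EX@13 MEM@14 WB@15
I5 ld r1 <- r1: IF@12 ID@13 stall=1 (RAW on I3.r1 (WB@14)) EX@15 MEM@16 WB@17
I6 ld r5 <- r3: IF@13 ID@15 stall=0 (-) EX@16 MEM@17 WB@18

Answer: 18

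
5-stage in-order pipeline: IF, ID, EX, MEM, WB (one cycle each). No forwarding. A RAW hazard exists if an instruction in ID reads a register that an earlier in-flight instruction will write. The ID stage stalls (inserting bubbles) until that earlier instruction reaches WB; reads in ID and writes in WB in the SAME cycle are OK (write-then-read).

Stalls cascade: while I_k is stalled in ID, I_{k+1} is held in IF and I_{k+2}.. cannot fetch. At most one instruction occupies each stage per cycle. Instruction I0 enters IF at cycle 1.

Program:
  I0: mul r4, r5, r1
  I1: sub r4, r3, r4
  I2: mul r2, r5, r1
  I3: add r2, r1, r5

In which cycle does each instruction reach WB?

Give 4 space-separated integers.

Answer: 5 8 9 10

Derivation:
I0 mul r4 <- r5,r1: IF@1 ID@2 stall=0 (-) EX@3 MEM@4 WB@5
I1 sub r4 <- r3,r4: IF@2 ID@3 stall=2 (RAW on I0.r4 (WB@5)) EX@6 MEM@7 WB@8
I2 mul r2 <- r5,r1: IF@3 ID@6 stall=0 (-) EX@7 MEM@8 WB@9
I3 add r2 <- r1,r5: IF@6 ID@7 stall=0 (-) EX@8 MEM@9 WB@10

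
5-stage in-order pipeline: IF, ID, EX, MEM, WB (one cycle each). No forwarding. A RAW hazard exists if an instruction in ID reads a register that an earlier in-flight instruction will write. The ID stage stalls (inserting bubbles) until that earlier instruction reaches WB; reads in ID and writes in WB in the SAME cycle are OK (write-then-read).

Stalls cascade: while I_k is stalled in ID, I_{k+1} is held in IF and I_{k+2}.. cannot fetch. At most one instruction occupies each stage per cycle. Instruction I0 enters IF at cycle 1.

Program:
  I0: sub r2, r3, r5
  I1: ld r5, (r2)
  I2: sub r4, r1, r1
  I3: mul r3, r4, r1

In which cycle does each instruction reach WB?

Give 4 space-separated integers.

Answer: 5 8 9 12

Derivation:
I0 sub r2 <- r3,r5: IF@1 ID@2 stall=0 (-) EX@3 MEM@4 WB@5
I1 ld r5 <- r2: IF@2 ID@3 stall=2 (RAW on I0.r2 (WB@5)) EX@6 MEM@7 WB@8
I2 sub r4 <- r1,r1: IF@3 ID@6 stall=0 (-) EX@7 MEM@8 WB@9
I3 mul r3 <- r4,r1: IF@6 ID@7 stall=2 (RAW on I2.r4 (WB@9)) EX@10 MEM@11 WB@12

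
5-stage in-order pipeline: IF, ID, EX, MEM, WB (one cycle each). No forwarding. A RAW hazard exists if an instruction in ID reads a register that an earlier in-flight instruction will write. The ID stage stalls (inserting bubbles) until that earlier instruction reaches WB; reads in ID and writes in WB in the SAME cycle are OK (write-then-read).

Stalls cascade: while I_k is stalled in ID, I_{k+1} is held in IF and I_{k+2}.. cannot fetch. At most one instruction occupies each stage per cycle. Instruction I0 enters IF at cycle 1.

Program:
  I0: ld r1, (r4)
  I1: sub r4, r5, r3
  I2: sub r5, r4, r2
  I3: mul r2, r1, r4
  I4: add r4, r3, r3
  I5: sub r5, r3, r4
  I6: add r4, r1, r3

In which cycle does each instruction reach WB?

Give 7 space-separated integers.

I0 ld r1 <- r4: IF@1 ID@2 stall=0 (-) EX@3 MEM@4 WB@5
I1 sub r4 <- r5,r3: IF@2 ID@3 stall=0 (-) EX@4 MEM@5 WB@6
I2 sub r5 <- r4,r2: IF@3 ID@4 stall=2 (RAW on I1.r4 (WB@6)) EX@7 MEM@8 WB@9
I3 mul r2 <- r1,r4: IF@4 ID@7 stall=0 (-) EX@8 MEM@9 WB@10
I4 add r4 <- r3,r3: IF@7 ID@8 stall=0 (-) EX@9 MEM@10 WB@11
I5 sub r5 <- r3,r4: IF@8 ID@9 stall=2 (RAW on I4.r4 (WB@11)) EX@12 MEM@13 WB@14
I6 add r4 <- r1,r3: IF@9 ID@12 stall=0 (-) EX@13 MEM@14 WB@15

Answer: 5 6 9 10 11 14 15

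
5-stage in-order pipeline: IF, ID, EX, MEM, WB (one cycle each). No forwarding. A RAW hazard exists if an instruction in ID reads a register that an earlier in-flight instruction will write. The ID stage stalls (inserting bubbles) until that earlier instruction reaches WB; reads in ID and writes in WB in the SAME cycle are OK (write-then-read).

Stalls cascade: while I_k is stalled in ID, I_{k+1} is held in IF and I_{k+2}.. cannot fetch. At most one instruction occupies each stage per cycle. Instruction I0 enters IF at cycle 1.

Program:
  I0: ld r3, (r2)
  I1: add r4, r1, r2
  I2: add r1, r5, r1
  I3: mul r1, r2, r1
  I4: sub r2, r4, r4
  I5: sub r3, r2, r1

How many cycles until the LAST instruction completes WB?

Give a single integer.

Answer: 14

Derivation:
I0 ld r3 <- r2: IF@1 ID@2 stall=0 (-) EX@3 MEM@4 WB@5
I1 add r4 <- r1,r2: IF@2 ID@3 stall=0 (-) EX@4 MEM@5 WB@6
I2 add r1 <- r5,r1: IF@3 ID@4 stall=0 (-) EX@5 MEM@6 WB@7
I3 mul r1 <- r2,r1: IF@4 ID@5 stall=2 (RAW on I2.r1 (WB@7)) EX@8 MEM@9 WB@10
I4 sub r2 <- r4,r4: IF@5 ID@8 stall=0 (-) EX@9 MEM@10 WB@11
I5 sub r3 <- r2,r1: IF@8 ID@9 stall=2 (RAW on I4.r2 (WB@11)) EX@12 MEM@13 WB@14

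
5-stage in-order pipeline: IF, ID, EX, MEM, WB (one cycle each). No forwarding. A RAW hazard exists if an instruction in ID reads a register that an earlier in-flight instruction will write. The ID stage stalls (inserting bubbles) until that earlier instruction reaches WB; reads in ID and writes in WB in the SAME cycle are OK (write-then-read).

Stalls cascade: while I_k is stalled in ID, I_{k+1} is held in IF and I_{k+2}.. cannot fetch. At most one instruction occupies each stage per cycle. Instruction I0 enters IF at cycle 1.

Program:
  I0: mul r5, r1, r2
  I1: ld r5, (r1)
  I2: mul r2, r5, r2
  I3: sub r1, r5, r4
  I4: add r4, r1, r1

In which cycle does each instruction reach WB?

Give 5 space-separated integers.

I0 mul r5 <- r1,r2: IF@1 ID@2 stall=0 (-) EX@3 MEM@4 WB@5
I1 ld r5 <- r1: IF@2 ID@3 stall=0 (-) EX@4 MEM@5 WB@6
I2 mul r2 <- r5,r2: IF@3 ID@4 stall=2 (RAW on I1.r5 (WB@6)) EX@7 MEM@8 WB@9
I3 sub r1 <- r5,r4: IF@4 ID@7 stall=0 (-) EX@8 MEM@9 WB@10
I4 add r4 <- r1,r1: IF@7 ID@8 stall=2 (RAW on I3.r1 (WB@10)) EX@11 MEM@12 WB@13

Answer: 5 6 9 10 13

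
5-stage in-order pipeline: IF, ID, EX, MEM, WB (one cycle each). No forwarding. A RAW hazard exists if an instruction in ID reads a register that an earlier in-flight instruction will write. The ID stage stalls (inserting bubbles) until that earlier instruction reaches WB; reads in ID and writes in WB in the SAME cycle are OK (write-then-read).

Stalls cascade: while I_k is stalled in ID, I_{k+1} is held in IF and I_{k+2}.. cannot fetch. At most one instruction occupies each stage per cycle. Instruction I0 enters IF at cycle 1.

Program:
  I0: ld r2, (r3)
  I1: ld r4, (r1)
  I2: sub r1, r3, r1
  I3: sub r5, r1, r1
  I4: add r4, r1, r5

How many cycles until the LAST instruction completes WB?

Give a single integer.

Answer: 13

Derivation:
I0 ld r2 <- r3: IF@1 ID@2 stall=0 (-) EX@3 MEM@4 WB@5
I1 ld r4 <- r1: IF@2 ID@3 stall=0 (-) EX@4 MEM@5 WB@6
I2 sub r1 <- r3,r1: IF@3 ID@4 stall=0 (-) EX@5 MEM@6 WB@7
I3 sub r5 <- r1,r1: IF@4 ID@5 stall=2 (RAW on I2.r1 (WB@7)) EX@8 MEM@9 WB@10
I4 add r4 <- r1,r5: IF@5 ID@8 stall=2 (RAW on I3.r5 (WB@10)) EX@11 MEM@12 WB@13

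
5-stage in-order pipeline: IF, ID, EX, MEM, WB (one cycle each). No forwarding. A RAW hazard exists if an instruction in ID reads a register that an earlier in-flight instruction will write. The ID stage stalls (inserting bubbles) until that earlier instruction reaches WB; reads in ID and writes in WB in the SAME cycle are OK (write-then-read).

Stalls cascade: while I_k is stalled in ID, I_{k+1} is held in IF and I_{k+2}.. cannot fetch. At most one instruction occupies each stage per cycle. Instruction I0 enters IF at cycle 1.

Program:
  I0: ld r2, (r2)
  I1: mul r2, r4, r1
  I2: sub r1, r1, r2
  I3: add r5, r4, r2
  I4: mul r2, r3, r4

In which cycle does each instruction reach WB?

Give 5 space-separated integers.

I0 ld r2 <- r2: IF@1 ID@2 stall=0 (-) EX@3 MEM@4 WB@5
I1 mul r2 <- r4,r1: IF@2 ID@3 stall=0 (-) EX@4 MEM@5 WB@6
I2 sub r1 <- r1,r2: IF@3 ID@4 stall=2 (RAW on I1.r2 (WB@6)) EX@7 MEM@8 WB@9
I3 add r5 <- r4,r2: IF@4 ID@7 stall=0 (-) EX@8 MEM@9 WB@10
I4 mul r2 <- r3,r4: IF@7 ID@8 stall=0 (-) EX@9 MEM@10 WB@11

Answer: 5 6 9 10 11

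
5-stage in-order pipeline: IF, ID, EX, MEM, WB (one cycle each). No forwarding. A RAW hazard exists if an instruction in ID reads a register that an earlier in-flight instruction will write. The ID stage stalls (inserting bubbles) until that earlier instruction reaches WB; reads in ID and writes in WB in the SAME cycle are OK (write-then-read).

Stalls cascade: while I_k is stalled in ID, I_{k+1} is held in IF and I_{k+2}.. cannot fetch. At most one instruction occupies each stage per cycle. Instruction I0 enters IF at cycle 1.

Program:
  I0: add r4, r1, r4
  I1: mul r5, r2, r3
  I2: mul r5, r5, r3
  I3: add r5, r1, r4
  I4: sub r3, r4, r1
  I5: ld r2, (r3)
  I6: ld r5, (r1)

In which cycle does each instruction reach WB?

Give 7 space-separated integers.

I0 add r4 <- r1,r4: IF@1 ID@2 stall=0 (-) EX@3 MEM@4 WB@5
I1 mul r5 <- r2,r3: IF@2 ID@3 stall=0 (-) EX@4 MEM@5 WB@6
I2 mul r5 <- r5,r3: IF@3 ID@4 stall=2 (RAW on I1.r5 (WB@6)) EX@7 MEM@8 WB@9
I3 add r5 <- r1,r4: IF@4 ID@7 stall=0 (-) EX@8 MEM@9 WB@10
I4 sub r3 <- r4,r1: IF@7 ID@8 stall=0 (-) EX@9 MEM@10 WB@11
I5 ld r2 <- r3: IF@8 ID@9 stall=2 (RAW on I4.r3 (WB@11)) EX@12 MEM@13 WB@14
I6 ld r5 <- r1: IF@9 ID@12 stall=0 (-) EX@13 MEM@14 WB@15

Answer: 5 6 9 10 11 14 15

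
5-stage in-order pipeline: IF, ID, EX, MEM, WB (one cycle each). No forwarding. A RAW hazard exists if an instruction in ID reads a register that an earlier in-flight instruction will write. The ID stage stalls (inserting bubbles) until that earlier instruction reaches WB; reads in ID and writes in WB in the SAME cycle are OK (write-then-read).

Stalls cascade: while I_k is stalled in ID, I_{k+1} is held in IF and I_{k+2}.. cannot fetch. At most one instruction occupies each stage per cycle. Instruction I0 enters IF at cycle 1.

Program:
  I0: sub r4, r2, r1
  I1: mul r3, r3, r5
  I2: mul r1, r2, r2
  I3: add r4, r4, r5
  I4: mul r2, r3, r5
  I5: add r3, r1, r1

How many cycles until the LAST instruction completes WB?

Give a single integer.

Answer: 10

Derivation:
I0 sub r4 <- r2,r1: IF@1 ID@2 stall=0 (-) EX@3 MEM@4 WB@5
I1 mul r3 <- r3,r5: IF@2 ID@3 stall=0 (-) EX@4 MEM@5 WB@6
I2 mul r1 <- r2,r2: IF@3 ID@4 stall=0 (-) EX@5 MEM@6 WB@7
I3 add r4 <- r4,r5: IF@4 ID@5 stall=0 (-) EX@6 MEM@7 WB@8
I4 mul r2 <- r3,r5: IF@5 ID@6 stall=0 (-) EX@7 MEM@8 WB@9
I5 add r3 <- r1,r1: IF@6 ID@7 stall=0 (-) EX@8 MEM@9 WB@10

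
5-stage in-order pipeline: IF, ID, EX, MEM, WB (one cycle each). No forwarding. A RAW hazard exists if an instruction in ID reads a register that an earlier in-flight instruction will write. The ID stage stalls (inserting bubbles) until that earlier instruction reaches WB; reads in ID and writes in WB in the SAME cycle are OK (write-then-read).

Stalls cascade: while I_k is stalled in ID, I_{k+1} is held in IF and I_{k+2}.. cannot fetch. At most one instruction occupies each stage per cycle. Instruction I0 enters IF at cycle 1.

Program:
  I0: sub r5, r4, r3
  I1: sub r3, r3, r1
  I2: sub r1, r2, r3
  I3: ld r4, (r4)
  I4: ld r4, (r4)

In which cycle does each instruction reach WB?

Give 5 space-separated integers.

Answer: 5 6 9 10 13

Derivation:
I0 sub r5 <- r4,r3: IF@1 ID@2 stall=0 (-) EX@3 MEM@4 WB@5
I1 sub r3 <- r3,r1: IF@2 ID@3 stall=0 (-) EX@4 MEM@5 WB@6
I2 sub r1 <- r2,r3: IF@3 ID@4 stall=2 (RAW on I1.r3 (WB@6)) EX@7 MEM@8 WB@9
I3 ld r4 <- r4: IF@4 ID@7 stall=0 (-) EX@8 MEM@9 WB@10
I4 ld r4 <- r4: IF@7 ID@8 stall=2 (RAW on I3.r4 (WB@10)) EX@11 MEM@12 WB@13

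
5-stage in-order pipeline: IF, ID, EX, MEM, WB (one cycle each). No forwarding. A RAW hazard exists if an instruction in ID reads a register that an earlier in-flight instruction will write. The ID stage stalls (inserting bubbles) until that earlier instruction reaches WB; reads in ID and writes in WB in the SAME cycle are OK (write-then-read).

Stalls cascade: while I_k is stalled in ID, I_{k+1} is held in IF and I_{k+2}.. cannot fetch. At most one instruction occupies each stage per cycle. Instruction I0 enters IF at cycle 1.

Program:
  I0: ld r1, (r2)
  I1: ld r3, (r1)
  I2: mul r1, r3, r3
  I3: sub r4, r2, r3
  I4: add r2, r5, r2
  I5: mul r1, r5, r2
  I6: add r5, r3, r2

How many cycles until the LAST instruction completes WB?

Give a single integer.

I0 ld r1 <- r2: IF@1 ID@2 stall=0 (-) EX@3 MEM@4 WB@5
I1 ld r3 <- r1: IF@2 ID@3 stall=2 (RAW on I0.r1 (WB@5)) EX@6 MEM@7 WB@8
I2 mul r1 <- r3,r3: IF@3 ID@6 stall=2 (RAW on I1.r3 (WB@8)) EX@9 MEM@10 WB@11
I3 sub r4 <- r2,r3: IF@6 ID@9 stall=0 (-) EX@10 MEM@11 WB@12
I4 add r2 <- r5,r2: IF@9 ID@10 stall=0 (-) EX@11 MEM@12 WB@13
I5 mul r1 <- r5,r2: IF@10 ID@11 stall=2 (RAW on I4.r2 (WB@13)) EX@14 MEM@15 WB@16
I6 add r5 <- r3,r2: IF@11 ID@14 stall=0 (-) EX@15 MEM@16 WB@17

Answer: 17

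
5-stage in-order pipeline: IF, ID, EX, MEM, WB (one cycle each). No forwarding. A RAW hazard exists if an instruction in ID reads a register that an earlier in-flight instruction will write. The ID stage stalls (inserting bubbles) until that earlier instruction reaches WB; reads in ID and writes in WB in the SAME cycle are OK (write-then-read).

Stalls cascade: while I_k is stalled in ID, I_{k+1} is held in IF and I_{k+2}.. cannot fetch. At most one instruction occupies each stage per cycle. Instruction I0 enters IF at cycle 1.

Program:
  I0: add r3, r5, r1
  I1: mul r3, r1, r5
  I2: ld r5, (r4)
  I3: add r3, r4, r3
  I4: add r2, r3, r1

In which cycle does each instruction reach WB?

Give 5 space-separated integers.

I0 add r3 <- r5,r1: IF@1 ID@2 stall=0 (-) EX@3 MEM@4 WB@5
I1 mul r3 <- r1,r5: IF@2 ID@3 stall=0 (-) EX@4 MEM@5 WB@6
I2 ld r5 <- r4: IF@3 ID@4 stall=0 (-) EX@5 MEM@6 WB@7
I3 add r3 <- r4,r3: IF@4 ID@5 stall=1 (RAW on I1.r3 (WB@6)) EX@7 MEM@8 WB@9
I4 add r2 <- r3,r1: IF@5 ID@7 stall=2 (RAW on I3.r3 (WB@9)) EX@10 MEM@11 WB@12

Answer: 5 6 7 9 12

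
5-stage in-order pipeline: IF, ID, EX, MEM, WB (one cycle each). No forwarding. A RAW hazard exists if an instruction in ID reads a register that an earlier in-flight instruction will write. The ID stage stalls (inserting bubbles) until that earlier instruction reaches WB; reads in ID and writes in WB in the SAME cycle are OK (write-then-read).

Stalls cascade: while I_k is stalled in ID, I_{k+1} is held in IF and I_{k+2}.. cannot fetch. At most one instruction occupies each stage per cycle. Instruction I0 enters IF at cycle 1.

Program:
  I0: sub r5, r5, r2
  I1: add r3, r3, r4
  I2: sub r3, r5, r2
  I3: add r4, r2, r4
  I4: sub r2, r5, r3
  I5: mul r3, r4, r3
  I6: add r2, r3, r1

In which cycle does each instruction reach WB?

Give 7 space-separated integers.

I0 sub r5 <- r5,r2: IF@1 ID@2 stall=0 (-) EX@3 MEM@4 WB@5
I1 add r3 <- r3,r4: IF@2 ID@3 stall=0 (-) EX@4 MEM@5 WB@6
I2 sub r3 <- r5,r2: IF@3 ID@4 stall=1 (RAW on I0.r5 (WB@5)) EX@6 MEM@7 WB@8
I3 add r4 <- r2,r4: IF@4 ID@6 stall=0 (-) EX@7 MEM@8 WB@9
I4 sub r2 <- r5,r3: IF@6 ID@7 stall=1 (RAW on I2.r3 (WB@8)) EX@9 MEM@10 WB@11
I5 mul r3 <- r4,r3: IF@7 ID@9 stall=0 (-) EX@10 MEM@11 WB@12
I6 add r2 <- r3,r1: IF@9 ID@10 stall=2 (RAW on I5.r3 (WB@12)) EX@13 MEM@14 WB@15

Answer: 5 6 8 9 11 12 15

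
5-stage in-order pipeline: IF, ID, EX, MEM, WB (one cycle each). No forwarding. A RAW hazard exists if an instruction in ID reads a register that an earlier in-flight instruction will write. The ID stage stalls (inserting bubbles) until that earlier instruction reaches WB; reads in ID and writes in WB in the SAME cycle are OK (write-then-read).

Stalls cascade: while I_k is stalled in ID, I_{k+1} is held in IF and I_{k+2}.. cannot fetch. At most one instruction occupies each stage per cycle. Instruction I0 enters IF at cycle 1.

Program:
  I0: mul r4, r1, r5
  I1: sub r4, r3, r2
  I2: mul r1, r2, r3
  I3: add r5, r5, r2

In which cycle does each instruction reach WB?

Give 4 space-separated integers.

Answer: 5 6 7 8

Derivation:
I0 mul r4 <- r1,r5: IF@1 ID@2 stall=0 (-) EX@3 MEM@4 WB@5
I1 sub r4 <- r3,r2: IF@2 ID@3 stall=0 (-) EX@4 MEM@5 WB@6
I2 mul r1 <- r2,r3: IF@3 ID@4 stall=0 (-) EX@5 MEM@6 WB@7
I3 add r5 <- r5,r2: IF@4 ID@5 stall=0 (-) EX@6 MEM@7 WB@8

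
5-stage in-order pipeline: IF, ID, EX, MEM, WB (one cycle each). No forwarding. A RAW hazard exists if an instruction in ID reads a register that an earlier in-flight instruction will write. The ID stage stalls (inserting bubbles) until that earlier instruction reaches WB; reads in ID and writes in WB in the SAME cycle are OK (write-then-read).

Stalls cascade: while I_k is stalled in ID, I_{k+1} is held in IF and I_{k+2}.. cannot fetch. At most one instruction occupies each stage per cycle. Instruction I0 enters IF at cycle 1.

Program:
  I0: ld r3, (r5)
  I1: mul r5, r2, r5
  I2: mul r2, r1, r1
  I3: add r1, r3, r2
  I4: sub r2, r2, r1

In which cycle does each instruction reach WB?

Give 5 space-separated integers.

Answer: 5 6 7 10 13

Derivation:
I0 ld r3 <- r5: IF@1 ID@2 stall=0 (-) EX@3 MEM@4 WB@5
I1 mul r5 <- r2,r5: IF@2 ID@3 stall=0 (-) EX@4 MEM@5 WB@6
I2 mul r2 <- r1,r1: IF@3 ID@4 stall=0 (-) EX@5 MEM@6 WB@7
I3 add r1 <- r3,r2: IF@4 ID@5 stall=2 (RAW on I2.r2 (WB@7)) EX@8 MEM@9 WB@10
I4 sub r2 <- r2,r1: IF@5 ID@8 stall=2 (RAW on I3.r1 (WB@10)) EX@11 MEM@12 WB@13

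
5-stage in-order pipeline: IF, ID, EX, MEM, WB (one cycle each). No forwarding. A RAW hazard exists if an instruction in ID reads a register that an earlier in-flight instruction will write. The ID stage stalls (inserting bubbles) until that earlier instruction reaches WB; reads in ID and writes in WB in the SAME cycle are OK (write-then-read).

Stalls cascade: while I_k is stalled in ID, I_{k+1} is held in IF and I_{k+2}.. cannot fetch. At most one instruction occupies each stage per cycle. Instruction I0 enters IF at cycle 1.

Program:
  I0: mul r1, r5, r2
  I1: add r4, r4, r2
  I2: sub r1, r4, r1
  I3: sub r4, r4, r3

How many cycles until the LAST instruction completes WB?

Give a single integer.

Answer: 10

Derivation:
I0 mul r1 <- r5,r2: IF@1 ID@2 stall=0 (-) EX@3 MEM@4 WB@5
I1 add r4 <- r4,r2: IF@2 ID@3 stall=0 (-) EX@4 MEM@5 WB@6
I2 sub r1 <- r4,r1: IF@3 ID@4 stall=2 (RAW on I1.r4 (WB@6)) EX@7 MEM@8 WB@9
I3 sub r4 <- r4,r3: IF@4 ID@7 stall=0 (-) EX@8 MEM@9 WB@10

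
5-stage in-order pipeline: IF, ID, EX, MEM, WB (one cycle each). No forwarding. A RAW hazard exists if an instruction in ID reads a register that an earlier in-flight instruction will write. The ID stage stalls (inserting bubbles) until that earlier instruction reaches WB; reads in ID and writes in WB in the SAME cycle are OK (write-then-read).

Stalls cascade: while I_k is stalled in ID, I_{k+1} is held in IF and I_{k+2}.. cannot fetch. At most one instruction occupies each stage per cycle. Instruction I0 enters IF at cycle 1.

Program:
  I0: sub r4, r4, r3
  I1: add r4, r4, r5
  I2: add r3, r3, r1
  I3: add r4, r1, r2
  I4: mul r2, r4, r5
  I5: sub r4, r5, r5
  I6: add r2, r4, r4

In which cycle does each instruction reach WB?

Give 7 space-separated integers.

I0 sub r4 <- r4,r3: IF@1 ID@2 stall=0 (-) EX@3 MEM@4 WB@5
I1 add r4 <- r4,r5: IF@2 ID@3 stall=2 (RAW on I0.r4 (WB@5)) EX@6 MEM@7 WB@8
I2 add r3 <- r3,r1: IF@3 ID@6 stall=0 (-) EX@7 MEM@8 WB@9
I3 add r4 <- r1,r2: IF@6 ID@7 stall=0 (-) EX@8 MEM@9 WB@10
I4 mul r2 <- r4,r5: IF@7 ID@8 stall=2 (RAW on I3.r4 (WB@10)) EX@11 MEM@12 WB@13
I5 sub r4 <- r5,r5: IF@8 ID@11 stall=0 (-) EX@12 MEM@13 WB@14
I6 add r2 <- r4,r4: IF@11 ID@12 stall=2 (RAW on I5.r4 (WB@14)) EX@15 MEM@16 WB@17

Answer: 5 8 9 10 13 14 17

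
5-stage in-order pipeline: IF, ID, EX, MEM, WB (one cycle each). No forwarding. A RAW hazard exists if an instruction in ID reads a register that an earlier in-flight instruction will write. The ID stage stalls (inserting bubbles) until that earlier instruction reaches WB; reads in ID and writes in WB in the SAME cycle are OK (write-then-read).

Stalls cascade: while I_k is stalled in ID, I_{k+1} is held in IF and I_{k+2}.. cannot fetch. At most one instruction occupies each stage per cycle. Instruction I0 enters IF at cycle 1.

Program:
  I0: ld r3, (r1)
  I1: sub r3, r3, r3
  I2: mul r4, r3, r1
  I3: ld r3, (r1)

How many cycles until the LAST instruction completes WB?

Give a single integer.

Answer: 12

Derivation:
I0 ld r3 <- r1: IF@1 ID@2 stall=0 (-) EX@3 MEM@4 WB@5
I1 sub r3 <- r3,r3: IF@2 ID@3 stall=2 (RAW on I0.r3 (WB@5)) EX@6 MEM@7 WB@8
I2 mul r4 <- r3,r1: IF@3 ID@6 stall=2 (RAW on I1.r3 (WB@8)) EX@9 MEM@10 WB@11
I3 ld r3 <- r1: IF@6 ID@9 stall=0 (-) EX@10 MEM@11 WB@12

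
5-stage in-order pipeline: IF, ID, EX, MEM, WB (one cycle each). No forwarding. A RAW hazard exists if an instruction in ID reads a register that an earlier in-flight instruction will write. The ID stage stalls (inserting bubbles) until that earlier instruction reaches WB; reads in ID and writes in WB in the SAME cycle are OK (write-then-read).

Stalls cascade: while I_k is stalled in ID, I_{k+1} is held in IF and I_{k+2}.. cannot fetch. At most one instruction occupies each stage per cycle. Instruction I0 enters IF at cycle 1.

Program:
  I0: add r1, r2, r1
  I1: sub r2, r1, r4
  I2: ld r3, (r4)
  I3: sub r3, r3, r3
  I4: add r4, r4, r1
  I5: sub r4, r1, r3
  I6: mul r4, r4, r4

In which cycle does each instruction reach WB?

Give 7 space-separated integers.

Answer: 5 8 9 12 13 15 18

Derivation:
I0 add r1 <- r2,r1: IF@1 ID@2 stall=0 (-) EX@3 MEM@4 WB@5
I1 sub r2 <- r1,r4: IF@2 ID@3 stall=2 (RAW on I0.r1 (WB@5)) EX@6 MEM@7 WB@8
I2 ld r3 <- r4: IF@3 ID@6 stall=0 (-) EX@7 MEM@8 WB@9
I3 sub r3 <- r3,r3: IF@6 ID@7 stall=2 (RAW on I2.r3 (WB@9)) EX@10 MEM@11 WB@12
I4 add r4 <- r4,r1: IF@7 ID@10 stall=0 (-) EX@11 MEM@12 WB@13
I5 sub r4 <- r1,r3: IF@10 ID@11 stall=1 (RAW on I3.r3 (WB@12)) EX@13 MEM@14 WB@15
I6 mul r4 <- r4,r4: IF@11 ID@13 stall=2 (RAW on I5.r4 (WB@15)) EX@16 MEM@17 WB@18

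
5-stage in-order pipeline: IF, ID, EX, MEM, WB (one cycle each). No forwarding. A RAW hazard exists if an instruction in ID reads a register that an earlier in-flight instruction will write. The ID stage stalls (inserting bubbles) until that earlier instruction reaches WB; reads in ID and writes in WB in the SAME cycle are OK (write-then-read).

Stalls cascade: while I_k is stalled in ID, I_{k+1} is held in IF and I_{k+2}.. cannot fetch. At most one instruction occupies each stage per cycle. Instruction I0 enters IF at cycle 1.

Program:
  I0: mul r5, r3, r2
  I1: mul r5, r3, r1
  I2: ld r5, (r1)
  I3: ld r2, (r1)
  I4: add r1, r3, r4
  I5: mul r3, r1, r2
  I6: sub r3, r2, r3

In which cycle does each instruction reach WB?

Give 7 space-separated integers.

Answer: 5 6 7 8 9 12 15

Derivation:
I0 mul r5 <- r3,r2: IF@1 ID@2 stall=0 (-) EX@3 MEM@4 WB@5
I1 mul r5 <- r3,r1: IF@2 ID@3 stall=0 (-) EX@4 MEM@5 WB@6
I2 ld r5 <- r1: IF@3 ID@4 stall=0 (-) EX@5 MEM@6 WB@7
I3 ld r2 <- r1: IF@4 ID@5 stall=0 (-) EX@6 MEM@7 WB@8
I4 add r1 <- r3,r4: IF@5 ID@6 stall=0 (-) EX@7 MEM@8 WB@9
I5 mul r3 <- r1,r2: IF@6 ID@7 stall=2 (RAW on I4.r1 (WB@9)) EX@10 MEM@11 WB@12
I6 sub r3 <- r2,r3: IF@7 ID@10 stall=2 (RAW on I5.r3 (WB@12)) EX@13 MEM@14 WB@15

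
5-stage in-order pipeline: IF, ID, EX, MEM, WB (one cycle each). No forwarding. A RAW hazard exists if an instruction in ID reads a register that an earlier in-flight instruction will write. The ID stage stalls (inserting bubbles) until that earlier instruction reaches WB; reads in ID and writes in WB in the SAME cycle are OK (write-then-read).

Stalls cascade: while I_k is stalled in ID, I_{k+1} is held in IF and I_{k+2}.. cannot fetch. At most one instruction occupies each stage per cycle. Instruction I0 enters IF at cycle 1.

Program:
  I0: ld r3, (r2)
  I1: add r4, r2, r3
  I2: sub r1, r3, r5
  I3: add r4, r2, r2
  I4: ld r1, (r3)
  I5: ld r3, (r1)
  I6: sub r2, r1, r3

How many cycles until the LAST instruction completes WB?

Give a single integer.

I0 ld r3 <- r2: IF@1 ID@2 stall=0 (-) EX@3 MEM@4 WB@5
I1 add r4 <- r2,r3: IF@2 ID@3 stall=2 (RAW on I0.r3 (WB@5)) EX@6 MEM@7 WB@8
I2 sub r1 <- r3,r5: IF@3 ID@6 stall=0 (-) EX@7 MEM@8 WB@9
I3 add r4 <- r2,r2: IF@6 ID@7 stall=0 (-) EX@8 MEM@9 WB@10
I4 ld r1 <- r3: IF@7 ID@8 stall=0 (-) EX@9 MEM@10 WB@11
I5 ld r3 <- r1: IF@8 ID@9 stall=2 (RAW on I4.r1 (WB@11)) EX@12 MEM@13 WB@14
I6 sub r2 <- r1,r3: IF@9 ID@12 stall=2 (RAW on I5.r3 (WB@14)) EX@15 MEM@16 WB@17

Answer: 17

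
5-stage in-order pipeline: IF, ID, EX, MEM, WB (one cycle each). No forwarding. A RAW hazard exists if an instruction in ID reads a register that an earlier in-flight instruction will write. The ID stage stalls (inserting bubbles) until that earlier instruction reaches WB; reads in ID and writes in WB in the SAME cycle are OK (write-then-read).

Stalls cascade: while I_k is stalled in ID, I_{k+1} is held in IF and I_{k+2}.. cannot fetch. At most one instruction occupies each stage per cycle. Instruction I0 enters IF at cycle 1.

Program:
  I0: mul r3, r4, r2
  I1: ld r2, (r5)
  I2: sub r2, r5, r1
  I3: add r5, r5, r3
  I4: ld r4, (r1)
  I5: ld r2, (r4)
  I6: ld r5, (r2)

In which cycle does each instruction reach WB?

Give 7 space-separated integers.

I0 mul r3 <- r4,r2: IF@1 ID@2 stall=0 (-) EX@3 MEM@4 WB@5
I1 ld r2 <- r5: IF@2 ID@3 stall=0 (-) EX@4 MEM@5 WB@6
I2 sub r2 <- r5,r1: IF@3 ID@4 stall=0 (-) EX@5 MEM@6 WB@7
I3 add r5 <- r5,r3: IF@4 ID@5 stall=0 (-) EX@6 MEM@7 WB@8
I4 ld r4 <- r1: IF@5 ID@6 stall=0 (-) EX@7 MEM@8 WB@9
I5 ld r2 <- r4: IF@6 ID@7 stall=2 (RAW on I4.r4 (WB@9)) EX@10 MEM@11 WB@12
I6 ld r5 <- r2: IF@7 ID@10 stall=2 (RAW on I5.r2 (WB@12)) EX@13 MEM@14 WB@15

Answer: 5 6 7 8 9 12 15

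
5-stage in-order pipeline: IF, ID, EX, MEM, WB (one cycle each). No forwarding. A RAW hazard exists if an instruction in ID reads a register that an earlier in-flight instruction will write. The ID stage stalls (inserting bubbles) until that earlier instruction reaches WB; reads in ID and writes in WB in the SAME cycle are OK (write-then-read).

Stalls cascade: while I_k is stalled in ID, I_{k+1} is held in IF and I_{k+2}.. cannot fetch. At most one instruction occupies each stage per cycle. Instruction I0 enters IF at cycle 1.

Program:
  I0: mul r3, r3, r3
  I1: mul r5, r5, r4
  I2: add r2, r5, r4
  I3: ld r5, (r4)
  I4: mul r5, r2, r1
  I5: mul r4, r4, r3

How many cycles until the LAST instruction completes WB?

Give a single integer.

Answer: 13

Derivation:
I0 mul r3 <- r3,r3: IF@1 ID@2 stall=0 (-) EX@3 MEM@4 WB@5
I1 mul r5 <- r5,r4: IF@2 ID@3 stall=0 (-) EX@4 MEM@5 WB@6
I2 add r2 <- r5,r4: IF@3 ID@4 stall=2 (RAW on I1.r5 (WB@6)) EX@7 MEM@8 WB@9
I3 ld r5 <- r4: IF@4 ID@7 stall=0 (-) EX@8 MEM@9 WB@10
I4 mul r5 <- r2,r1: IF@7 ID@8 stall=1 (RAW on I2.r2 (WB@9)) EX@10 MEM@11 WB@12
I5 mul r4 <- r4,r3: IF@8 ID@10 stall=0 (-) EX@11 MEM@12 WB@13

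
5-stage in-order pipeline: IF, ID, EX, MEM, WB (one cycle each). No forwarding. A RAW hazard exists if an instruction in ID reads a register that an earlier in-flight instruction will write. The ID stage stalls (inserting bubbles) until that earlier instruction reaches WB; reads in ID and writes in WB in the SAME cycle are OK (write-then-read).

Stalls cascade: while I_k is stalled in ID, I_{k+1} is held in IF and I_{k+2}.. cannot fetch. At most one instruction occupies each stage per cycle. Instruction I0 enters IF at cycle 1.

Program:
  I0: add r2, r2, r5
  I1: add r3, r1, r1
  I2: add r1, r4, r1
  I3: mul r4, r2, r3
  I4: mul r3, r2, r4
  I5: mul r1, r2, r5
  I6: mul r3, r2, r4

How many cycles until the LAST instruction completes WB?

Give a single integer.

I0 add r2 <- r2,r5: IF@1 ID@2 stall=0 (-) EX@3 MEM@4 WB@5
I1 add r3 <- r1,r1: IF@2 ID@3 stall=0 (-) EX@4 MEM@5 WB@6
I2 add r1 <- r4,r1: IF@3 ID@4 stall=0 (-) EX@5 MEM@6 WB@7
I3 mul r4 <- r2,r3: IF@4 ID@5 stall=1 (RAW on I1.r3 (WB@6)) EX@7 MEM@8 WB@9
I4 mul r3 <- r2,r4: IF@5 ID@7 stall=2 (RAW on I3.r4 (WB@9)) EX@10 MEM@11 WB@12
I5 mul r1 <- r2,r5: IF@7 ID@10 stall=0 (-) EX@11 MEM@12 WB@13
I6 mul r3 <- r2,r4: IF@10 ID@11 stall=0 (-) EX@12 MEM@13 WB@14

Answer: 14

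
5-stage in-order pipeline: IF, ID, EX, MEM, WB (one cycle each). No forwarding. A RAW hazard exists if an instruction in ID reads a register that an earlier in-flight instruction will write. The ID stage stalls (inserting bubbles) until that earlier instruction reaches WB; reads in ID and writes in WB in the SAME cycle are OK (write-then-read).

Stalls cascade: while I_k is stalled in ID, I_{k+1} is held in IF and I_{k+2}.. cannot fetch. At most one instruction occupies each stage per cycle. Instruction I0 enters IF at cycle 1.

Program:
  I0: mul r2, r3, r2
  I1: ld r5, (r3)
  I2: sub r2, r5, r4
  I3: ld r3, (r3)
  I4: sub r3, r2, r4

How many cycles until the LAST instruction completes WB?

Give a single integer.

I0 mul r2 <- r3,r2: IF@1 ID@2 stall=0 (-) EX@3 MEM@4 WB@5
I1 ld r5 <- r3: IF@2 ID@3 stall=0 (-) EX@4 MEM@5 WB@6
I2 sub r2 <- r5,r4: IF@3 ID@4 stall=2 (RAW on I1.r5 (WB@6)) EX@7 MEM@8 WB@9
I3 ld r3 <- r3: IF@4 ID@7 stall=0 (-) EX@8 MEM@9 WB@10
I4 sub r3 <- r2,r4: IF@7 ID@8 stall=1 (RAW on I2.r2 (WB@9)) EX@10 MEM@11 WB@12

Answer: 12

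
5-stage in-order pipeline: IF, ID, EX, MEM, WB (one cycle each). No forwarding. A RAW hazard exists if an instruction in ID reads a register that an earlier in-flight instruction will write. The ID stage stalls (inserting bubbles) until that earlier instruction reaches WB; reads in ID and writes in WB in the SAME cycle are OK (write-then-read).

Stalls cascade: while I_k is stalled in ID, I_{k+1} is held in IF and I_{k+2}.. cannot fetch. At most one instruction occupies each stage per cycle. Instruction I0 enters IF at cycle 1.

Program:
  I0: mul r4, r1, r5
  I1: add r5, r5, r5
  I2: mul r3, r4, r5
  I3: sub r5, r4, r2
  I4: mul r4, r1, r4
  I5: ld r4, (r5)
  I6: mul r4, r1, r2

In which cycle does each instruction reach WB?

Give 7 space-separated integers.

Answer: 5 6 9 10 11 13 14

Derivation:
I0 mul r4 <- r1,r5: IF@1 ID@2 stall=0 (-) EX@3 MEM@4 WB@5
I1 add r5 <- r5,r5: IF@2 ID@3 stall=0 (-) EX@4 MEM@5 WB@6
I2 mul r3 <- r4,r5: IF@3 ID@4 stall=2 (RAW on I1.r5 (WB@6)) EX@7 MEM@8 WB@9
I3 sub r5 <- r4,r2: IF@4 ID@7 stall=0 (-) EX@8 MEM@9 WB@10
I4 mul r4 <- r1,r4: IF@7 ID@8 stall=0 (-) EX@9 MEM@10 WB@11
I5 ld r4 <- r5: IF@8 ID@9 stall=1 (RAW on I3.r5 (WB@10)) EX@11 MEM@12 WB@13
I6 mul r4 <- r1,r2: IF@9 ID@11 stall=0 (-) EX@12 MEM@13 WB@14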